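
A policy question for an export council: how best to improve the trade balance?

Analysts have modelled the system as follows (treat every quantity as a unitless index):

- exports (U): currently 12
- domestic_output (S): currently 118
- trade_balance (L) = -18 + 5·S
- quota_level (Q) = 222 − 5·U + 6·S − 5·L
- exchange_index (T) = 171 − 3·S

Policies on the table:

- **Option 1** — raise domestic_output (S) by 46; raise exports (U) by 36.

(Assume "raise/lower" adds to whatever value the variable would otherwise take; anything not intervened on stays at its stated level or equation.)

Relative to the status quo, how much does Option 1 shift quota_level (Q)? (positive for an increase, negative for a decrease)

Baseline:
  U = 12
  S = 118
  L = -18 + 5·118 = 572
  Q = 222 − 5·12 + 6·118 − 5·572 = -1990
Option 1 (S + 46, U + 36):
  U = 12 + 36 = 48
  S = 118 + 46 = 164
  L = -18 + 5·164 = 802
  Q = 222 − 5·48 + 6·164 − 5·802 = -3044
Change in Q: -3044 − (-1990) = -1054

-1054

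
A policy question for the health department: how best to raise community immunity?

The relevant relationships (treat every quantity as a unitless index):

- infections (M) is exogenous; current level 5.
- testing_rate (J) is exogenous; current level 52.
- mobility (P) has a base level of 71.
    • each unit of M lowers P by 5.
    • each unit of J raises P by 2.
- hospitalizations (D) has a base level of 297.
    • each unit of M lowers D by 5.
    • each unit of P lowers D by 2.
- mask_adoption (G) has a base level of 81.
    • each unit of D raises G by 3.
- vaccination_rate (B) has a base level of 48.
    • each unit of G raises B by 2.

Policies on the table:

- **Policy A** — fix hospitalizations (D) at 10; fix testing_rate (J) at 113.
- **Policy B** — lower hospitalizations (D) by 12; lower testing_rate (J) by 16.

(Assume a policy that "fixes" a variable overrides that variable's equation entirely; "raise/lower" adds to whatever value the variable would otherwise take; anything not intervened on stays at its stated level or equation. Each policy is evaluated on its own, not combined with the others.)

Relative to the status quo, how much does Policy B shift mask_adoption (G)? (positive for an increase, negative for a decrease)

156

Baseline:
  M = 5
  J = 52
  P = 71 − 5·5 + 2·52 = 150
  D = 297 − 5·5 − 2·150 = -28
  G = 81 + 3·(-28) = -3
Policy B (D − 12, J − 16):
  M = 5
  J = 52 − 16 = 36
  P = 71 − 5·5 + 2·36 = 118
  D = 297 − 5·5 − 2·118 (−12 from intervention) = 24
  G = 81 + 3·24 = 153
Change in G: 153 − (-3) = 156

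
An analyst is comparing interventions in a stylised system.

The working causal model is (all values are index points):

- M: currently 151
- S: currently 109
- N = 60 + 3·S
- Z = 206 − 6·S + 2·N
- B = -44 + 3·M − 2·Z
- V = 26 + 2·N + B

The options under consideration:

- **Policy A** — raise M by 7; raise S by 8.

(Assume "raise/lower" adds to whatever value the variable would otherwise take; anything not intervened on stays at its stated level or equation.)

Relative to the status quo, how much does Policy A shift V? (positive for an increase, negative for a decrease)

Baseline:
  M = 151
  S = 109
  N = 60 + 3·109 = 387
  Z = 206 − 6·109 + 2·387 = 326
  B = -44 + 3·151 − 2·326 = -243
  V = 26 + 2·387 + (-243) = 557
Policy A (M + 7, S + 8):
  M = 151 + 7 = 158
  S = 109 + 8 = 117
  N = 60 + 3·117 = 411
  Z = 206 − 6·117 + 2·411 = 326
  B = -44 + 3·158 − 2·326 = -222
  V = 26 + 2·411 + (-222) = 626
Change in V: 626 − 557 = 69

69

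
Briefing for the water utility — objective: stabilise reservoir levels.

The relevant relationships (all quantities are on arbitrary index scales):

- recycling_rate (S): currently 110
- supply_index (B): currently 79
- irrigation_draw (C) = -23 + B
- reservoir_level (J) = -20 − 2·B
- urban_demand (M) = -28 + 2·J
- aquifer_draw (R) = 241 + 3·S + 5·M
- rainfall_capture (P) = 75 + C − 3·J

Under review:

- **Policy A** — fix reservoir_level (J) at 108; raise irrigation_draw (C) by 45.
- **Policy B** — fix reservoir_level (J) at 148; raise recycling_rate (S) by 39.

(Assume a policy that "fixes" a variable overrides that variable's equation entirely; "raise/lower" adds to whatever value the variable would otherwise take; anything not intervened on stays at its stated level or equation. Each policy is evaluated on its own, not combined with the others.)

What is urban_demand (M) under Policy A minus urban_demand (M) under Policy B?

Policy A (J := 108, C + 45):
  B = 79
  J = 108
  M = -28 + 2·108 = 188
Policy B (J := 148, S + 39):
  B = 79
  J = 148
  M = -28 + 2·148 = 268
M: 188 − 268 = -80

-80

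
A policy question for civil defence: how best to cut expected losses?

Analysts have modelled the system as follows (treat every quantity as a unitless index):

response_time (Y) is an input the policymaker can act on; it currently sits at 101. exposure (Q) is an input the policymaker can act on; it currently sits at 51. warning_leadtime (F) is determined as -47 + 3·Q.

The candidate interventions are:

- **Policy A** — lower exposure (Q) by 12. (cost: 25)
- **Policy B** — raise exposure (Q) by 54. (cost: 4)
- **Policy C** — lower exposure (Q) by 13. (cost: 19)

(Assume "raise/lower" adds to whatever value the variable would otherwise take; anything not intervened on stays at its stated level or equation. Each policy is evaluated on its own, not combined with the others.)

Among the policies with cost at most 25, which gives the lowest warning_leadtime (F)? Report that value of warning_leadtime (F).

67

Policy A (Q − 12):
  Q = 51 − 12 = 39
  F = -47 + 3·39 = 70
Policy B (Q + 54):
  Q = 51 + 54 = 105
  F = -47 + 3·105 = 268
Policy C (Q − 13):
  Q = 51 − 13 = 38
  F = -47 + 3·38 = 67
Comparing — Policy A: F=70, Policy B: F=268, Policy C: F=67. Lowest is 67 (Policy C).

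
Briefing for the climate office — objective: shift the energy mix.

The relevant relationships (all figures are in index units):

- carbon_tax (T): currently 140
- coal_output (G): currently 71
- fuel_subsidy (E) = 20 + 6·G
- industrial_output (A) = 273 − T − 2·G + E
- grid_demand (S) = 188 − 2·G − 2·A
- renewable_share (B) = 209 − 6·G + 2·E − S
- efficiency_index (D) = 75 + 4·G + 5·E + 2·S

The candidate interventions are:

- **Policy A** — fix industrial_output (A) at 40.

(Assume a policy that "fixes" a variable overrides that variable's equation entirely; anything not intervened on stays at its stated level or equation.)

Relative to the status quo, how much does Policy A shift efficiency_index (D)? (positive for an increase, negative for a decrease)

Baseline:
  T = 140
  G = 71
  E = 20 + 6·71 = 446
  A = 273 − 140 − 2·71 + 446 = 437
  S = 188 − 2·71 − 2·437 = -828
  D = 75 + 4·71 + 5·446 + 2·(-828) = 933
Policy A (A := 40):
  T = 140
  G = 71
  E = 20 + 6·71 = 446
  A = 40
  S = 188 − 2·71 − 2·40 = -34
  D = 75 + 4·71 + 5·446 + 2·(-34) = 2521
Change in D: 2521 − 933 = 1588

1588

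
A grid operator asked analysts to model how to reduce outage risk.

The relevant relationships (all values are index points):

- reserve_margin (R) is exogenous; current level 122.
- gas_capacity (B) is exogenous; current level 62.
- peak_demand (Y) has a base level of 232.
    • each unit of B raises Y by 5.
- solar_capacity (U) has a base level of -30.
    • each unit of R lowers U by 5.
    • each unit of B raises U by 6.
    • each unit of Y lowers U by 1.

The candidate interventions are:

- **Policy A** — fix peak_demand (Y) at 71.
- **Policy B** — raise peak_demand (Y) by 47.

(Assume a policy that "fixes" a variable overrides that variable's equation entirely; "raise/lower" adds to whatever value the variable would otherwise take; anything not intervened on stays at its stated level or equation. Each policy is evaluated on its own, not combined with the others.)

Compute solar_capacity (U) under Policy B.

-857

Policy B (Y + 47):
  R = 122
  B = 62
  Y = 232 + 5·62 (+47 from intervention) = 589
  U = -30 − 5·122 + 6·62 − 589 = -857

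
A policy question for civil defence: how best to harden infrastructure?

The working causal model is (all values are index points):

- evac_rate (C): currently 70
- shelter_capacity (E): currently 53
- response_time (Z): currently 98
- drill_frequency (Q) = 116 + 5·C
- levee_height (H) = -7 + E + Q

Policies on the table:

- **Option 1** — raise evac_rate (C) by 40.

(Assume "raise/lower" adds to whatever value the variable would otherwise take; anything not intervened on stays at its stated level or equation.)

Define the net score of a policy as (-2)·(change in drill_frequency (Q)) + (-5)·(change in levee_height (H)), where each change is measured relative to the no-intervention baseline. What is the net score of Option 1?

Baseline:
  C = 70
  E = 53
  Q = 116 + 5·70 = 466
  H = -7 + 53 + 466 = 512
Option 1 (C + 40):
  C = 70 + 40 = 110
  E = 53
  Q = 116 + 5·110 = 666
  H = -7 + 53 + 666 = 712
ΔQ = 666 − 466 = 200; ΔH = 712 − 512 = 200
Score = (-2)·200 + (-5)·200 = -1400

-1400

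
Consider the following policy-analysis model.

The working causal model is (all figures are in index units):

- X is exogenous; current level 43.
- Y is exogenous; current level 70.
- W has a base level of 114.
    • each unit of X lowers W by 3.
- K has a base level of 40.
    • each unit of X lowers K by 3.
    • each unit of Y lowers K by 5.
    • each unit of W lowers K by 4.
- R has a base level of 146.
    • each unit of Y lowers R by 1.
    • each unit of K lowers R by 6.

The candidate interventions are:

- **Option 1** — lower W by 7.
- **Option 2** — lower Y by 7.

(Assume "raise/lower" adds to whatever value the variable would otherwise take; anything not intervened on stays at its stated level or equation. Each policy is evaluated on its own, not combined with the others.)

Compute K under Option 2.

Option 2 (Y − 7):
  X = 43
  Y = 70 − 7 = 63
  W = 114 − 3·43 = -15
  K = 40 − 3·43 − 5·63 − 4·(-15) = -344

-344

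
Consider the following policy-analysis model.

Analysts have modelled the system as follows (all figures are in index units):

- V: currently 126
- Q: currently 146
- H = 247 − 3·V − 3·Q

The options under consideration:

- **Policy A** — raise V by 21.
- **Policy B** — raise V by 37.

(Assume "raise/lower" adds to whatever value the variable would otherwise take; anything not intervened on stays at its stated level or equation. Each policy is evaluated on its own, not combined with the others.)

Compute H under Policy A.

Policy A (V + 21):
  V = 126 + 21 = 147
  Q = 146
  H = 247 − 3·147 − 3·146 = -632

-632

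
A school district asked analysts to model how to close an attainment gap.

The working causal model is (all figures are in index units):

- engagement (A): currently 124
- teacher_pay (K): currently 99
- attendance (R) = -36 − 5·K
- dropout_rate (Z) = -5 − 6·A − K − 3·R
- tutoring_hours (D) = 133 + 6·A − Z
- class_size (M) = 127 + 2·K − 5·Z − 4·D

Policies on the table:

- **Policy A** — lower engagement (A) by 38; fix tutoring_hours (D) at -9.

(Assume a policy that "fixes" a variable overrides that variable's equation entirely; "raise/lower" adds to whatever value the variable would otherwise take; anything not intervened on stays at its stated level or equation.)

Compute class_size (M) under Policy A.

Policy A (A − 38, D := -9):
  A = 124 − 38 = 86
  K = 99
  R = -36 − 5·99 = -531
  Z = -5 − 6·86 − 99 − 3·(-531) = 973
  D = -9
  M = 127 + 2·99 − 5·973 − 4·(-9) = -4504

-4504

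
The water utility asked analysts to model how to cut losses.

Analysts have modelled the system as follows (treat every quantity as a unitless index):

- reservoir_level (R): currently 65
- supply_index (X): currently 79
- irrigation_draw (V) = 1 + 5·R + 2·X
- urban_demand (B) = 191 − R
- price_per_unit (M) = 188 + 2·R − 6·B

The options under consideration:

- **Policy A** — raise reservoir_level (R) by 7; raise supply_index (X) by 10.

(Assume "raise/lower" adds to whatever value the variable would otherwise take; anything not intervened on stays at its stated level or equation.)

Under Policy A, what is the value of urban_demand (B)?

Policy A (R + 7, X + 10):
  R = 65 + 7 = 72
  B = 191 − 72 = 119

119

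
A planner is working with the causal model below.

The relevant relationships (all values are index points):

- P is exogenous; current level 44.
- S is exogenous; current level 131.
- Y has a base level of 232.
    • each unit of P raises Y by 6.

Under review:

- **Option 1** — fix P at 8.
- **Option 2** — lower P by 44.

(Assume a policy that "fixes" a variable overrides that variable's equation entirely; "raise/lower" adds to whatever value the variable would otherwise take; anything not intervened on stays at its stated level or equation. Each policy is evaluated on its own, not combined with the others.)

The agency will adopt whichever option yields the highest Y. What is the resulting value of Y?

Option 1 (P := 8):
  P = 8
  Y = 232 + 6·8 = 280
Option 2 (P − 44):
  P = 44 − 44 = 0
  Y = 232 + 6·0 = 232
Comparing — Option 1: Y=280, Option 2: Y=232. Highest is 280 (Option 1).

280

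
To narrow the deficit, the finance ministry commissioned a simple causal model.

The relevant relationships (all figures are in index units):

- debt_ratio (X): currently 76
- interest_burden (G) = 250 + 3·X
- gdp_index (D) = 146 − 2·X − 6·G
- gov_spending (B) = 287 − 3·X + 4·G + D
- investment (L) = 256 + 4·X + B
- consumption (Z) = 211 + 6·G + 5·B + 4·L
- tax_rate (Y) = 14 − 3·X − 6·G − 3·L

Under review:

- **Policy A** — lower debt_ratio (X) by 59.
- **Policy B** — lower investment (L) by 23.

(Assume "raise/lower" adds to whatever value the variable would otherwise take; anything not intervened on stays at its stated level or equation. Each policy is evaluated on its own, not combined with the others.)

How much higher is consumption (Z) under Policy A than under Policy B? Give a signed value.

Policy A (X − 59):
  X = 76 − 59 = 17
  G = 250 + 3·17 = 301
  D = 146 − 2·17 − 6·301 = -1694
  B = 287 − 3·17 + 4·301 + (-1694) = -254
  L = 256 + 4·17 + (-254) = 70
  Z = 211 + 6·301 + 5·(-254) + 4·70 = 1027
Policy B (L − 23):
  X = 76
  G = 250 + 3·76 = 478
  D = 146 − 2·76 − 6·478 = -2874
  B = 287 − 3·76 + 4·478 + (-2874) = -903
  L = 256 + 4·76 + (-903) (−23 from intervention) = -366
  Z = 211 + 6·478 + 5·(-903) + 4·(-366) = -2900
Z: 1027 − (-2900) = 3927

3927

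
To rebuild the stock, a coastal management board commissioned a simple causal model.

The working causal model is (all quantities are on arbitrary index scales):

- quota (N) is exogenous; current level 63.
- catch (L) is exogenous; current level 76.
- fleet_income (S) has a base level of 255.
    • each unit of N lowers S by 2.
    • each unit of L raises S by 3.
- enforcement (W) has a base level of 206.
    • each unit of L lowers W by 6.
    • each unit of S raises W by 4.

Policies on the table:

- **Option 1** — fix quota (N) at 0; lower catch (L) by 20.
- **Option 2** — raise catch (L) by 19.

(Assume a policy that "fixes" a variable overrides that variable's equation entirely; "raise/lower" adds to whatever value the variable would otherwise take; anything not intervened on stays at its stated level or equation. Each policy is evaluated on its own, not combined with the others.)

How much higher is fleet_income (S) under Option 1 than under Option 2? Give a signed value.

Option 1 (N := 0, L − 20):
  N = 0
  L = 76 − 20 = 56
  S = 255 − 2·0 + 3·56 = 423
Option 2 (L + 19):
  N = 63
  L = 76 + 19 = 95
  S = 255 − 2·63 + 3·95 = 414
S: 423 − 414 = 9

9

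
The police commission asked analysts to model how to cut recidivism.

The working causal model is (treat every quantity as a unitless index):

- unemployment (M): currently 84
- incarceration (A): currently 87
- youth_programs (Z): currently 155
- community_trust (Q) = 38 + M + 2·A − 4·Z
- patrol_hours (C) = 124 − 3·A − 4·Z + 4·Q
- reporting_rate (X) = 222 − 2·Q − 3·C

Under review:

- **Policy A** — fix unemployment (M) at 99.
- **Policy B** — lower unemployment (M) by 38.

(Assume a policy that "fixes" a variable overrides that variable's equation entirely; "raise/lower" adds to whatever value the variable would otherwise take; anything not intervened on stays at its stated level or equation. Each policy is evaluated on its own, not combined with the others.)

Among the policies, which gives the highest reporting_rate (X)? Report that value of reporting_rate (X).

Policy A (M := 99):
  M = 99
  A = 87
  Z = 155
  Q = 38 + 99 + 2·87 − 4·155 = -309
  C = 124 − 3·87 − 4·155 + 4·(-309) = -1993
  X = 222 − 2·(-309) − 3·(-1993) = 6819
Policy B (M − 38):
  M = 84 − 38 = 46
  A = 87
  Z = 155
  Q = 38 + 46 + 2·87 − 4·155 = -362
  C = 124 − 3·87 − 4·155 + 4·(-362) = -2205
  X = 222 − 2·(-362) − 3·(-2205) = 7561
Comparing — Policy A: X=6819, Policy B: X=7561. Highest is 7561 (Policy B).

7561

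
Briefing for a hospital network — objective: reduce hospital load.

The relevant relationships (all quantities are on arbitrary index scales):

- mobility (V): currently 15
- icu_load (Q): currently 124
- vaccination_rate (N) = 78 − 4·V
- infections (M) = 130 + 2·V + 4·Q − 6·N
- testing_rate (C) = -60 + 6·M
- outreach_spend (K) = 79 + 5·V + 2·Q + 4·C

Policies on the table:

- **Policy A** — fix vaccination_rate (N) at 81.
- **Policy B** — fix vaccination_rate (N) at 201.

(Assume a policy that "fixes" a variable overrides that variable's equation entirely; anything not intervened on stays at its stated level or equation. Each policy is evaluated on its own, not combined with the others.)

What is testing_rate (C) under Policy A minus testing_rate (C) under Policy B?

4320

Policy A (N := 81):
  V = 15
  Q = 124
  N = 81
  M = 130 + 2·15 + 4·124 − 6·81 = 170
  C = -60 + 6·170 = 960
Policy B (N := 201):
  V = 15
  Q = 124
  N = 201
  M = 130 + 2·15 + 4·124 − 6·201 = -550
  C = -60 + 6·(-550) = -3360
C: 960 − (-3360) = 4320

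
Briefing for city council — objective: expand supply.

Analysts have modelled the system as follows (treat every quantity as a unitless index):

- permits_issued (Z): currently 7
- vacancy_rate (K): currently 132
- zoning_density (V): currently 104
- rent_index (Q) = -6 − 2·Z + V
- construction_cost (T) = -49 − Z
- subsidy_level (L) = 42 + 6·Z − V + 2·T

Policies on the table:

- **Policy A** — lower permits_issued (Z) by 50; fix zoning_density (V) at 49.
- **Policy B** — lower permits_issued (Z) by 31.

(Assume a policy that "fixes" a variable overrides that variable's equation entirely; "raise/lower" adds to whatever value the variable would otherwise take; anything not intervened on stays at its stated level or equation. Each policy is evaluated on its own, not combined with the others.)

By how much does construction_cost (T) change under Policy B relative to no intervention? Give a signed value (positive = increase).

31

Baseline:
  Z = 7
  T = -49 − 7 = -56
Policy B (Z − 31):
  Z = 7 − 31 = -24
  T = -49 − (-24) = -25
Change in T: -25 − (-56) = 31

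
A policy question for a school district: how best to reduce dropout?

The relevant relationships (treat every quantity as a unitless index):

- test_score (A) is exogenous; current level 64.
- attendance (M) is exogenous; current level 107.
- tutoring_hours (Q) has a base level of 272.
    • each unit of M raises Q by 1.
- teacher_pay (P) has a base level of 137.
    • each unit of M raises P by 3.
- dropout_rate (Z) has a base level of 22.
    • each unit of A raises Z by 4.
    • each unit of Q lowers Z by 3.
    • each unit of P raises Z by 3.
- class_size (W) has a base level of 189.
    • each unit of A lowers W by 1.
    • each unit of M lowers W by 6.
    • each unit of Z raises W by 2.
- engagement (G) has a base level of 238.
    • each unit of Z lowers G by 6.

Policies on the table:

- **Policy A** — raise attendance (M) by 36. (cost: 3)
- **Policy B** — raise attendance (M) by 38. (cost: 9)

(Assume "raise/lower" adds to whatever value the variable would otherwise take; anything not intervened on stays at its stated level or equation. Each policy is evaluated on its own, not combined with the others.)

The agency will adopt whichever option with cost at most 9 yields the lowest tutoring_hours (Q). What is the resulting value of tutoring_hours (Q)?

415

Policy A (M + 36):
  M = 107 + 36 = 143
  Q = 272 + 143 = 415
Policy B (M + 38):
  M = 107 + 38 = 145
  Q = 272 + 145 = 417
Comparing — Policy A: Q=415, Policy B: Q=417. Lowest is 415 (Policy A).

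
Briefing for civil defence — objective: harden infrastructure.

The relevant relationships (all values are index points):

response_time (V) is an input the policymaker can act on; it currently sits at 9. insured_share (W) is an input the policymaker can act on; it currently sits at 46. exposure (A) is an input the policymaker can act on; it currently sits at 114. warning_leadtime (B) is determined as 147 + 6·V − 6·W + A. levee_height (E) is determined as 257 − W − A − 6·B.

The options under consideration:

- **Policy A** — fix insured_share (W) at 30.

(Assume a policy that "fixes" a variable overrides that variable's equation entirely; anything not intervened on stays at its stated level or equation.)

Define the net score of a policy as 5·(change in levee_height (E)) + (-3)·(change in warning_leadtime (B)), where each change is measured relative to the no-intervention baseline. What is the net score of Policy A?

Baseline:
  V = 9
  W = 46
  A = 114
  B = 147 + 6·9 − 6·46 + 114 = 39
  E = 257 − 46 − 114 − 6·39 = -137
Policy A (W := 30):
  V = 9
  W = 30
  A = 114
  B = 147 + 6·9 − 6·30 + 114 = 135
  E = 257 − 30 − 114 − 6·135 = -697
ΔE = -697 − (-137) = -560; ΔB = 135 − 39 = 96
Score = 5·(-560) + (-3)·96 = -3088

-3088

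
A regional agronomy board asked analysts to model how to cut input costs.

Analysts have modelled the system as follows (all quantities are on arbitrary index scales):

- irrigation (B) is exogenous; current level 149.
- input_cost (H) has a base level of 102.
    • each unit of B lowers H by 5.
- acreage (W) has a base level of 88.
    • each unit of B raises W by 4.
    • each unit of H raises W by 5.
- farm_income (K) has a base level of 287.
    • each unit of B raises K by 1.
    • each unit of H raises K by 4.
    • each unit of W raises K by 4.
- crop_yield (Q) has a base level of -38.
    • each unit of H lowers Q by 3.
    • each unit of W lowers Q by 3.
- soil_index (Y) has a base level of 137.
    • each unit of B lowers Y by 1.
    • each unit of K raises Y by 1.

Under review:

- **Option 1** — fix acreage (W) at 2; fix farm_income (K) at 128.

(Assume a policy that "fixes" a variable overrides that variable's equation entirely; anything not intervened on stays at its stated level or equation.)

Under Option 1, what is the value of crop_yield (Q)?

1885

Option 1 (W := 2, K := 128):
  B = 149
  H = 102 − 5·149 = -643
  W = 2
  Q = -38 − 3·(-643) − 3·2 = 1885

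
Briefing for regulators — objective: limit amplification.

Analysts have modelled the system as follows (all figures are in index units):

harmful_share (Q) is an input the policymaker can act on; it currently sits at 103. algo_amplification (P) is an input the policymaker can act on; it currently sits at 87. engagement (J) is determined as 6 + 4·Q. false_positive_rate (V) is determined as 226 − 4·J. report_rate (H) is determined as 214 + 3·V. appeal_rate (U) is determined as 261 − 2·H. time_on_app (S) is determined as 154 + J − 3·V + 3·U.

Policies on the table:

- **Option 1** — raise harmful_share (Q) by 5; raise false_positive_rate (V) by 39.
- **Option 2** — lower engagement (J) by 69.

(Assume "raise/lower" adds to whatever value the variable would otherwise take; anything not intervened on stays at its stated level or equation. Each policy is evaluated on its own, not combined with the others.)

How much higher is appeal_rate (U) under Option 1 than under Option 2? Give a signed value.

1902

Option 1 (Q + 5, V + 39):
  Q = 103 + 5 = 108
  J = 6 + 4·108 = 438
  V = 226 − 4·438 (+39 from intervention) = -1487
  H = 214 + 3·(-1487) = -4247
  U = 261 − 2·(-4247) = 8755
Option 2 (J − 69):
  Q = 103
  J = 6 + 4·103 (−69 from intervention) = 349
  V = 226 − 4·349 = -1170
  H = 214 + 3·(-1170) = -3296
  U = 261 − 2·(-3296) = 6853
U: 8755 − 6853 = 1902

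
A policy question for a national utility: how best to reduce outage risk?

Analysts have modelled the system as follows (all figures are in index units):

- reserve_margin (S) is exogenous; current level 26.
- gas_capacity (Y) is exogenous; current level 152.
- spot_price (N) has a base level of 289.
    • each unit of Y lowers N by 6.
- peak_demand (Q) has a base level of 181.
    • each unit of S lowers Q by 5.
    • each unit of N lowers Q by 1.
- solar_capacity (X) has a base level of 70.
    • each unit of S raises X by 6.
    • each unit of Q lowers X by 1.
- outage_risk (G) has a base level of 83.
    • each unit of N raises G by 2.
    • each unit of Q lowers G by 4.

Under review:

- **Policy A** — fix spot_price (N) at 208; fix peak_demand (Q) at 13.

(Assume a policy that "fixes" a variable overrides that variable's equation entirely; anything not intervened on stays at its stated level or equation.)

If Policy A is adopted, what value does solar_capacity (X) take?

213

Policy A (N := 208, Q := 13):
  S = 26
  Y = 152
  N = 208
  Q = 13
  X = 70 + 6·26 − 13 = 213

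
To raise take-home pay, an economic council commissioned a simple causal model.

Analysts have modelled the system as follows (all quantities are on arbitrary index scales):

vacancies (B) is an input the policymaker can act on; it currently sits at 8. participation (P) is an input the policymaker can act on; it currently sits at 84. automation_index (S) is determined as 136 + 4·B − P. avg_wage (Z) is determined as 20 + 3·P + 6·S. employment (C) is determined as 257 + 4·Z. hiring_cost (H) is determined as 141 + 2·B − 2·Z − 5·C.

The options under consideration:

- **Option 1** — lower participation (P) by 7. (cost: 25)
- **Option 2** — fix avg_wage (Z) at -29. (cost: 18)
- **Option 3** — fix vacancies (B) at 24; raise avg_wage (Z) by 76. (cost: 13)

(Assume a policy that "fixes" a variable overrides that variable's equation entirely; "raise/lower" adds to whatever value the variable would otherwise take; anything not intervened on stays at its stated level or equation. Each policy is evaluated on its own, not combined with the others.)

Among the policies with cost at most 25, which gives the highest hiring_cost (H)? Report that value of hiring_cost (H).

Option 1 (P − 7):
  B = 8
  P = 84 − 7 = 77
  S = 136 + 4·8 − 77 = 91
  Z = 20 + 3·77 + 6·91 = 797
  C = 257 + 4·797 = 3445
  H = 141 + 2·8 − 2·797 − 5·3445 = -18662
Option 2 (Z := -29):
  B = 8
  P = 84
  S = 136 + 4·8 − 84 = 84
  Z = -29
  C = 257 + 4·(-29) = 141
  H = 141 + 2·8 − 2·(-29) − 5·141 = -490
Option 3 (B := 24, Z + 76):
  B = 24
  P = 84
  S = 136 + 4·24 − 84 = 148
  Z = 20 + 3·84 + 6·148 (+76 from intervention) = 1236
  C = 257 + 4·1236 = 5201
  H = 141 + 2·24 − 2·1236 − 5·5201 = -28288
Comparing — Option 1: H=-18662, Option 2: H=-490, Option 3: H=-28288. Highest is -490 (Option 2).

-490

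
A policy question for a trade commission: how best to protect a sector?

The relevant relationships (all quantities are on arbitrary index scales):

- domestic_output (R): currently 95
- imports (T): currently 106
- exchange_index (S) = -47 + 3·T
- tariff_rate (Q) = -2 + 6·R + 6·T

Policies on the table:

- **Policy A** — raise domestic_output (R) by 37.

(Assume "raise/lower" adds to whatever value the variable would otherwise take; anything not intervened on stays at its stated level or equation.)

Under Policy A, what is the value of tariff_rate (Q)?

1426

Policy A (R + 37):
  R = 95 + 37 = 132
  T = 106
  Q = -2 + 6·132 + 6·106 = 1426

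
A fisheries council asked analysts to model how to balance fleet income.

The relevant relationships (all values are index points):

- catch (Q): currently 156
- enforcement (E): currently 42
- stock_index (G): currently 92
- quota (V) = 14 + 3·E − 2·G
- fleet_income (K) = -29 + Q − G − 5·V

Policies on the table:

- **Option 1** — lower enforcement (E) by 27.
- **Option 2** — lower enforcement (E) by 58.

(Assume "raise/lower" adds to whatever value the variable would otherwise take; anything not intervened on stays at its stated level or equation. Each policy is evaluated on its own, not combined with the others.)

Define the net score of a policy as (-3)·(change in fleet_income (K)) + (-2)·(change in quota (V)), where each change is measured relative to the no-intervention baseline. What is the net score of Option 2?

-2262

Baseline:
  Q = 156
  E = 42
  G = 92
  V = 14 + 3·42 − 2·92 = -44
  K = -29 + 156 − 92 − 5·(-44) = 255
Option 2 (E − 58):
  Q = 156
  E = 42 − 58 = -16
  G = 92
  V = 14 + 3·(-16) − 2·92 = -218
  K = -29 + 156 − 92 − 5·(-218) = 1125
ΔK = 1125 − 255 = 870; ΔV = -218 − (-44) = -174
Score = (-3)·870 + (-2)·(-174) = -2262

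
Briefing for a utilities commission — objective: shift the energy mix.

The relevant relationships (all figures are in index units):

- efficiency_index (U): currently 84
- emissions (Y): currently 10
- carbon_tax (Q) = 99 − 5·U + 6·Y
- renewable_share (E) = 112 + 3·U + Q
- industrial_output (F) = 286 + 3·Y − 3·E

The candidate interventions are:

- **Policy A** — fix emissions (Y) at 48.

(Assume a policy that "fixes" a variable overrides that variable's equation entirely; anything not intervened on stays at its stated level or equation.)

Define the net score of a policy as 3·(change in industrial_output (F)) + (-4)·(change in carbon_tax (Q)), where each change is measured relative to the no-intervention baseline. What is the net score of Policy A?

-2622

Baseline:
  U = 84
  Y = 10
  Q = 99 − 5·84 + 6·10 = -261
  E = 112 + 3·84 + (-261) = 103
  F = 286 + 3·10 − 3·103 = 7
Policy A (Y := 48):
  U = 84
  Y = 48
  Q = 99 − 5·84 + 6·48 = -33
  E = 112 + 3·84 + (-33) = 331
  F = 286 + 3·48 − 3·331 = -563
ΔF = -563 − 7 = -570; ΔQ = -33 − (-261) = 228
Score = 3·(-570) + (-4)·228 = -2622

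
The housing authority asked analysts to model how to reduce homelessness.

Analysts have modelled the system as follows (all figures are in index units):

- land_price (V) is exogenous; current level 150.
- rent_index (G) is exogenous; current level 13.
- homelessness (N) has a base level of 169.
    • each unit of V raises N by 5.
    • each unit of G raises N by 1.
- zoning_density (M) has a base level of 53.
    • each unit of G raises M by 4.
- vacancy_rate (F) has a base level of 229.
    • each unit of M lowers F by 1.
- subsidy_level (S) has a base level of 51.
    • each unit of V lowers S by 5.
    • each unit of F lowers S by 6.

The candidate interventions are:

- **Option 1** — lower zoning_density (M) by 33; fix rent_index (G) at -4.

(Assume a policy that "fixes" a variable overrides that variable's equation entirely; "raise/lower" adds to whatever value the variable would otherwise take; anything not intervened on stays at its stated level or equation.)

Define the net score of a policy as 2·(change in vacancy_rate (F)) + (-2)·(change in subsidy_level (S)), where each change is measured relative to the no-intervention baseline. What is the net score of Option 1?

Baseline:
  V = 150
  G = 13
  M = 53 + 4·13 = 105
  F = 229 − 105 = 124
  S = 51 − 5·150 − 6·124 = -1443
Option 1 (M − 33, G := -4):
  V = 150
  G = -4
  M = 53 + 4·(-4) (−33 from intervention) = 4
  F = 229 − 4 = 225
  S = 51 − 5·150 − 6·225 = -2049
ΔF = 225 − 124 = 101; ΔS = -2049 − (-1443) = -606
Score = 2·101 + (-2)·(-606) = 1414

1414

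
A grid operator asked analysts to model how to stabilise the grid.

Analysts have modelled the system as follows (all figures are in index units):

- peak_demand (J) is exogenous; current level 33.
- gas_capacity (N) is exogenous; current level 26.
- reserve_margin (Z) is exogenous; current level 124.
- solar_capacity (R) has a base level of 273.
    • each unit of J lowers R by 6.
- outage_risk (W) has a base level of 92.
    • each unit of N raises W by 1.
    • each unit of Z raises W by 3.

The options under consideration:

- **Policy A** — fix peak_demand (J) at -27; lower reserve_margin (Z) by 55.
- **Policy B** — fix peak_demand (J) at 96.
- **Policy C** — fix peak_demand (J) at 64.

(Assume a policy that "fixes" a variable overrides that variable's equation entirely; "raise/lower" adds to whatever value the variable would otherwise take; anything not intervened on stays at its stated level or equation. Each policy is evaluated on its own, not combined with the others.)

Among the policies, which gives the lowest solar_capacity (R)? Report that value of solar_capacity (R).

-303

Policy A (J := -27, Z − 55):
  J = -27
  R = 273 − 6·(-27) = 435
Policy B (J := 96):
  J = 96
  R = 273 − 6·96 = -303
Policy C (J := 64):
  J = 64
  R = 273 − 6·64 = -111
Comparing — Policy A: R=435, Policy B: R=-303, Policy C: R=-111. Lowest is -303 (Policy B).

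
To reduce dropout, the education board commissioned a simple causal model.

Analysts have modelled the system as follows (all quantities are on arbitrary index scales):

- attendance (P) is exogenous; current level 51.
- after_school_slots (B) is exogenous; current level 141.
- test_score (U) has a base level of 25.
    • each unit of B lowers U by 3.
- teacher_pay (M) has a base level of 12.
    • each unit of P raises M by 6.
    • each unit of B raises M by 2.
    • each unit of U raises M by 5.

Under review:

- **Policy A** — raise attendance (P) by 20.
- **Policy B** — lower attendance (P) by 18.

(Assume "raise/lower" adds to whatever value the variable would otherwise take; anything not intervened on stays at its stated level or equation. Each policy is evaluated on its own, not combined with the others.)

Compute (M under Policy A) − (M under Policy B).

228

Policy A (P + 20):
  P = 51 + 20 = 71
  B = 141
  U = 25 − 3·141 = -398
  M = 12 + 6·71 + 2·141 + 5·(-398) = -1270
Policy B (P − 18):
  P = 51 − 18 = 33
  B = 141
  U = 25 − 3·141 = -398
  M = 12 + 6·33 + 2·141 + 5·(-398) = -1498
M: -1270 − (-1498) = 228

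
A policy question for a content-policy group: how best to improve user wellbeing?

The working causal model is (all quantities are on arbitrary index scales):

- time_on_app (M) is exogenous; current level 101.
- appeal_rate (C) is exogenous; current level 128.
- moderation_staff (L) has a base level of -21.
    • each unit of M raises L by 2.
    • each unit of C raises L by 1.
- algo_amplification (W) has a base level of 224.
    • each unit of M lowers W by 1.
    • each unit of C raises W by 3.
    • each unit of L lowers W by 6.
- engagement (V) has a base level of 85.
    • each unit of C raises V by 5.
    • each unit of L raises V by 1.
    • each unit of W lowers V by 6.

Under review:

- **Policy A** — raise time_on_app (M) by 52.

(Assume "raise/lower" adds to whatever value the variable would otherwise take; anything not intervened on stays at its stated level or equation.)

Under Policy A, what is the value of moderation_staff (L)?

Policy A (M + 52):
  M = 101 + 52 = 153
  C = 128
  L = -21 + 2·153 + 128 = 413

413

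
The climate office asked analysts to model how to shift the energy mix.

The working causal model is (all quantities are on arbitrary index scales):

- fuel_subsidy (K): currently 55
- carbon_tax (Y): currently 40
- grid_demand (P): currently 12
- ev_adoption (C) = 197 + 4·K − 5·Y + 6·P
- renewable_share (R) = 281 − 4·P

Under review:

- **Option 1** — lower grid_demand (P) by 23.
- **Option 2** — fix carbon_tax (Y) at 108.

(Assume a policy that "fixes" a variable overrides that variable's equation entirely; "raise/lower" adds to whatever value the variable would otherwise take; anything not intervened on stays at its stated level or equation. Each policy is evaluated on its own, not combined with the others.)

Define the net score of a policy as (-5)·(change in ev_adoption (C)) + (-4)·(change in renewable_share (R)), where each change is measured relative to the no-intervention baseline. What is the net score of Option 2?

Baseline:
  K = 55
  Y = 40
  P = 12
  C = 197 + 4·55 − 5·40 + 6·12 = 289
  R = 281 − 4·12 = 233
Option 2 (Y := 108):
  K = 55
  Y = 108
  P = 12
  C = 197 + 4·55 − 5·108 + 6·12 = -51
  R = 281 − 4·12 = 233
ΔC = -51 − 289 = -340; ΔR = 233 − 233 = 0
Score = (-5)·(-340) + (-4)·0 = 1700

1700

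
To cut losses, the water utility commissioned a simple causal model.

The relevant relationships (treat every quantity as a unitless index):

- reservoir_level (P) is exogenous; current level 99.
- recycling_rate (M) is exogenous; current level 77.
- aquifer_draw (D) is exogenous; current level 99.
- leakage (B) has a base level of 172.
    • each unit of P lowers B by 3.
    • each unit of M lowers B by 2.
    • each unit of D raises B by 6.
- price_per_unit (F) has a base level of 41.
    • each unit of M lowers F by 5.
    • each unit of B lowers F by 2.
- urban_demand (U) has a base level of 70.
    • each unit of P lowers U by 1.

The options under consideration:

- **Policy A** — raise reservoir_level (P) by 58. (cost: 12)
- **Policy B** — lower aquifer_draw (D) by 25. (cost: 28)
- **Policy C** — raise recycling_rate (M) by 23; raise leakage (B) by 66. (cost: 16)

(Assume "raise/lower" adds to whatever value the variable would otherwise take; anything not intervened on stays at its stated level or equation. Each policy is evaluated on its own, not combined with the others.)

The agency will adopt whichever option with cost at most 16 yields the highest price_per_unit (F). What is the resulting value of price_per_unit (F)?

Policy A (P + 58):
  P = 99 + 58 = 157
  M = 77
  D = 99
  B = 172 − 3·157 − 2·77 + 6·99 = 141
  F = 41 − 5·77 − 2·141 = -626
Policy C (M + 23, B + 66):
  P = 99
  M = 77 + 23 = 100
  D = 99
  B = 172 − 3·99 − 2·100 + 6·99 (+66 from intervention) = 335
  F = 41 − 5·100 − 2·335 = -1129
Comparing — Policy A: F=-626, Policy C: F=-1129. Highest is -626 (Policy A).

-626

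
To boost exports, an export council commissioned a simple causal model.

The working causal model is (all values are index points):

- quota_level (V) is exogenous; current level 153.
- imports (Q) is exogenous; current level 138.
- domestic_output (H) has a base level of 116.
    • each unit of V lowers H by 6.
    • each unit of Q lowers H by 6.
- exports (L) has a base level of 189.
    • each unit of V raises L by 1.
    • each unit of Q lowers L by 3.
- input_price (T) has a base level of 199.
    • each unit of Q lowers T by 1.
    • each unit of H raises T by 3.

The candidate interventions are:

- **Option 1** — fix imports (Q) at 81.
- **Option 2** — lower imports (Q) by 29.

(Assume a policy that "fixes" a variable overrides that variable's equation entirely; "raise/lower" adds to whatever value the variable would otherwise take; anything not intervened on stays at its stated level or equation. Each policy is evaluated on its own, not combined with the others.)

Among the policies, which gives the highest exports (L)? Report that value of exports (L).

99

Option 1 (Q := 81):
  V = 153
  Q = 81
  L = 189 + 153 − 3·81 = 99
Option 2 (Q − 29):
  V = 153
  Q = 138 − 29 = 109
  L = 189 + 153 − 3·109 = 15
Comparing — Option 1: L=99, Option 2: L=15. Highest is 99 (Option 1).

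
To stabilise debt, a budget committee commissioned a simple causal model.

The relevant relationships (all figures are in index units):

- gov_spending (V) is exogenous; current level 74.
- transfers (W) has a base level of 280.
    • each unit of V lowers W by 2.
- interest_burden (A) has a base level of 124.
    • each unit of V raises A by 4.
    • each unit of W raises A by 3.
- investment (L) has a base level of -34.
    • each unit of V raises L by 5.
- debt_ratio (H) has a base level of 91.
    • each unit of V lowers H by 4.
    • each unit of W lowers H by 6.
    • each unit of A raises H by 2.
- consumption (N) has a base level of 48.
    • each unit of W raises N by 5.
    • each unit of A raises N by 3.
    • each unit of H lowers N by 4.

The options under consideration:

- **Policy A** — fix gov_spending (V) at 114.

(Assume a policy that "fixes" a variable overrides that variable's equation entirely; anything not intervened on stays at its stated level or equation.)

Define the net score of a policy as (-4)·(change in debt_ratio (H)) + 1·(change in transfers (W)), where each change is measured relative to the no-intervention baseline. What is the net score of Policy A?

Baseline:
  V = 74
  W = 280 − 2·74 = 132
  A = 124 + 4·74 + 3·132 = 816
  H = 91 − 4·74 − 6·132 + 2·816 = 635
Policy A (V := 114):
  V = 114
  W = 280 − 2·114 = 52
  A = 124 + 4·114 + 3·52 = 736
  H = 91 − 4·114 − 6·52 + 2·736 = 795
ΔH = 795 − 635 = 160; ΔW = 52 − 132 = -80
Score = (-4)·160 + 1·(-80) = -720

-720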